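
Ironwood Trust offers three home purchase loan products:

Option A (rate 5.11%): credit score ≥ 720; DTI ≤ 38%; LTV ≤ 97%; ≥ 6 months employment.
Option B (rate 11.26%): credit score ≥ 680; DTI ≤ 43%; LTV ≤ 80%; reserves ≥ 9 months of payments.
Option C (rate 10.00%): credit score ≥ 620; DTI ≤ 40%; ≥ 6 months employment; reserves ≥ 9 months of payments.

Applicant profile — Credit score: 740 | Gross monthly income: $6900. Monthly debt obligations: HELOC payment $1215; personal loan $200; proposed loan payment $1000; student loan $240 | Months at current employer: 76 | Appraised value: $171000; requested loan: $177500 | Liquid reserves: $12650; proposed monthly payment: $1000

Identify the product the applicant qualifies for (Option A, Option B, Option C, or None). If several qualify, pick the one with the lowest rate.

Total debts = (1,215 + 200 + 1,000 + 240) = 2,655; DTI = 2,655/6,900 = 38.5%.
LTV = 177,500/171,000 = 103.8%.
Reserves = 12,650/1,000 = 12.7 months.
Option A: score 740 ≥ 720; DTI 38.5% > 38%; LTV 103.8% > 97%; employment 76 ≥ 6 mo → does not qualify.
Option B: score 740 ≥ 680; DTI 38.5% ≤ 43%; LTV 103.8% > 80%; reserves 12.7 ≥ 9 mo → does not qualify.
Option C: score 740 ≥ 620; DTI 38.5% ≤ 40%; employment 76 ≥ 6 mo; reserves 12.7 ≥ 9 mo → qualifies.

Option C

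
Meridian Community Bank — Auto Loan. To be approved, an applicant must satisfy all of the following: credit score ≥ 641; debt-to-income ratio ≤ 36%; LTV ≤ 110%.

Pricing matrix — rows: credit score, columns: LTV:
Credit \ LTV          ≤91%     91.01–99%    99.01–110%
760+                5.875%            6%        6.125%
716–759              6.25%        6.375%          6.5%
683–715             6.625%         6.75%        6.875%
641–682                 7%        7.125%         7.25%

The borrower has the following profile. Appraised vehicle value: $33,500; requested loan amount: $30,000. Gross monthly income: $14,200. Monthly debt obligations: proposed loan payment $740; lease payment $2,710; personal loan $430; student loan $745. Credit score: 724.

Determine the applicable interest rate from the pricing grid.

6.25%

Credit score 724 ≥ 641; Total monthly debts = (740 + 2,710 + 430 + 745) = 4,625. DTI: 4,625 ÷ 14,200 = 32.6%, within the 36% cap
LTV = 30,000/33,500 = 89.6% ≤ 110%
Credit 724 → row 716–759; LTV 89.6% → column ≤91%. Grid cell → 6.25%.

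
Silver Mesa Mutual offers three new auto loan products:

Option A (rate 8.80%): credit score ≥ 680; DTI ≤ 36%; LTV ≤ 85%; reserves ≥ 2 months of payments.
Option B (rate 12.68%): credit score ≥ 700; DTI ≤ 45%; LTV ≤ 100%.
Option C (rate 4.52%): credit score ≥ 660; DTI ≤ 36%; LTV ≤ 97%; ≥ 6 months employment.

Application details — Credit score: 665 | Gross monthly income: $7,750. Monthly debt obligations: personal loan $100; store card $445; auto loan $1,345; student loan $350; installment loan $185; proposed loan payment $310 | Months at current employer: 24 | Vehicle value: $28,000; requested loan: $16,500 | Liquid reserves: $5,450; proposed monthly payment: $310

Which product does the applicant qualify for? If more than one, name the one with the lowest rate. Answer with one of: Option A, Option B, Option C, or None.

Total debts = (100 + 445 + 1,345 + 350 + 185 + 310) = 2,735; DTI = 2,735/7,750 = 35.3%.
LTV = 16,500/28,000 = 58.9%.
Reserves = 5,450/310 = 17.6 months.
Option A: score 665 < 680; DTI 35.3% ≤ 36%; LTV 58.9% ≤ 85%; reserves 17.6 ≥ 2 mo → does not qualify.
Option B: score 665 < 700; DTI 35.3% ≤ 45%; LTV 58.9% ≤ 100% → does not qualify.
Option C: score 665 ≥ 660; DTI 35.3% ≤ 36%; LTV 58.9% ≤ 97%; employment 24 ≥ 6 mo → qualifies.

Option C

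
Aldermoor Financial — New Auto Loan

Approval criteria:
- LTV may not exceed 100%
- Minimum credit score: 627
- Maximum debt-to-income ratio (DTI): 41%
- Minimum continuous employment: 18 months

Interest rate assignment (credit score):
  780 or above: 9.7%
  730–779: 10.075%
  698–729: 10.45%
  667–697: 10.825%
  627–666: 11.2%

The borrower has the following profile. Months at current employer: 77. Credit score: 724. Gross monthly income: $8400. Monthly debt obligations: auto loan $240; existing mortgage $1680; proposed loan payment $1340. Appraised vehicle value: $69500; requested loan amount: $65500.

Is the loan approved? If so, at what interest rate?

Approved at 10.45%

Credit score 724 ≥ 627 (meets minimum)
Total monthly debts = (240 + 1,680 + 1,340) = 3,260. DTI: 3,260 ÷ 8,400 = 38.8%, within the 41% cap
Loan-to-value = 65,500/69,500 = 94.2% — pass (100% max)
Employment 77 ≥ 18 months
All requirements met. Score 724 falls in the 698–729 tier → 10.45%.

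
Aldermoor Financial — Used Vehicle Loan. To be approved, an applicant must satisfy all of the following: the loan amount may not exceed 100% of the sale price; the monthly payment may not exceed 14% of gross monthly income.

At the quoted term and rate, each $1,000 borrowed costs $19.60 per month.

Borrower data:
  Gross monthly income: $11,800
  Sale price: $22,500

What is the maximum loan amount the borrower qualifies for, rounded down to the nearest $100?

Payment cap: 14% × $11,800 = $1,652/month.
At $19.60 per $1,000, that supports 1,652/19.60 × 1,000 ≈ $84,285 → $84,200.
LTV cap: 100% × $22,500 = $22,500 → $22,500.
Binding constraint: loan-to-value.

$22,500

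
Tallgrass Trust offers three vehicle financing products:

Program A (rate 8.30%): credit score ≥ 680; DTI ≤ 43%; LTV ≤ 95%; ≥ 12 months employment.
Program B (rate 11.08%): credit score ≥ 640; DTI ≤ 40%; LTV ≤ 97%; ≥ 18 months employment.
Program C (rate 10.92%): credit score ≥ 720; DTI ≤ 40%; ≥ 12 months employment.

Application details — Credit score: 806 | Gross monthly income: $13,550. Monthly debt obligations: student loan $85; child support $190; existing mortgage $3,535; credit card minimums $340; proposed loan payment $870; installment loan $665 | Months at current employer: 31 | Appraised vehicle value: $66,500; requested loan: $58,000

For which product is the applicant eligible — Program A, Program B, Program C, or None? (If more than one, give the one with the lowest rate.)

Program A

Total debts = (85 + 190 + 3,535 + 340 + 870 + 665) = 5,685; DTI = 5,685/13,550 = 42%.
LTV = 58,000/66,500 = 87.2%.
Program A: score 806 ≥ 680; DTI 42% ≤ 43%; LTV 87.2% ≤ 95%; employment 31 ≥ 12 mo → qualifies.
Program B: score 806 ≥ 640; DTI 42% > 40%; LTV 87.2% ≤ 97%; employment 31 ≥ 18 mo → does not qualify.
Program C: score 806 ≥ 720; DTI 42% > 40%; employment 31 ≥ 12 mo → does not qualify.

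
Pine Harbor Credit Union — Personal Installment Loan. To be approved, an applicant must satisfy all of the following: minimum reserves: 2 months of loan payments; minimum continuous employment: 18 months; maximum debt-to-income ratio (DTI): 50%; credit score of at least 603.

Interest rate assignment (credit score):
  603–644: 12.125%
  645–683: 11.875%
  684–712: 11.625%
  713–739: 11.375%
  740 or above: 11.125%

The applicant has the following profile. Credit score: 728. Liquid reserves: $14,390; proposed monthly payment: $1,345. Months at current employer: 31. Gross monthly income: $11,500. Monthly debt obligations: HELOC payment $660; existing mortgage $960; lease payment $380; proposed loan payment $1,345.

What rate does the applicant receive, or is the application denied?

Approved at 11.375%

Credit score 728 ≥ 603 (meets minimum)
Employment 31 ≥ 18 months
Liquid reserves cover 14,390/1,345 = 10.7 months — ≥ 2 required
Total monthly debts = (660 + 960 + 380 + 1,345) = 3,345. DTI = 3,345/11,500 = 29.1% ≤ 50%
All requirements met. Score 728 falls in the 713–739 tier → 11.375%.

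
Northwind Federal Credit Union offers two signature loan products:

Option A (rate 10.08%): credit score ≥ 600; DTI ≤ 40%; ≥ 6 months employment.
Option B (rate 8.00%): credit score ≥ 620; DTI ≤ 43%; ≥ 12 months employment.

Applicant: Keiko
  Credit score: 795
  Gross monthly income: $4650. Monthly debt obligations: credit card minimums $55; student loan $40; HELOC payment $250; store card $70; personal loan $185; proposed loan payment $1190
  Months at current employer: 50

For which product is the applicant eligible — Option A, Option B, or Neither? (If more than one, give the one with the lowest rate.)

Option B

Total debts = (55 + 40 + 250 + 70 + 185 + 1,190) = 1,790; DTI = 1,790/4,650 = 38.5%.
Option A: score 795 ≥ 600; DTI 38.5% ≤ 40%; employment 50 ≥ 6 mo → qualifies.
Option B: score 795 ≥ 620; DTI 38.5% ≤ 43%; employment 50 ≥ 12 mo → qualifies.
Qualifying: Option A, Option B. Lowest rate is 8.00% → Option B.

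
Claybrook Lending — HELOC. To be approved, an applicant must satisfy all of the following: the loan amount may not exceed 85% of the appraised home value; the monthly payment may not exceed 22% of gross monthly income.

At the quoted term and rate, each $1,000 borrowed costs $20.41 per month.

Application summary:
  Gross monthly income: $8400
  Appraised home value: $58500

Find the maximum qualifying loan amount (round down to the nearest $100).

$49,700

Payment cap: 22% × $8,400 = $1,848/month.
At $20.41 per $1,000, that supports 1,848/20.41 × 1,000 ≈ $90,543 → $90,500.
LTV cap: 85% × $58,500 = $49,725 → $49,700.
Binding constraint: loan-to-value.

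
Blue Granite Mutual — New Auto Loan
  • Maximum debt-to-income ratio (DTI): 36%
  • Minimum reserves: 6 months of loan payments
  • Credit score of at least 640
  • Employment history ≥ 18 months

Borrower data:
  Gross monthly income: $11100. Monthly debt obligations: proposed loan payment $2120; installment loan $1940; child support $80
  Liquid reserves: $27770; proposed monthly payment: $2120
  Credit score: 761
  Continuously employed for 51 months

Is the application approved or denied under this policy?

Total monthly debts = (2,120 + 1,940 + 80) = 4,140. DTI = 4,140/11,100 = 37.3% > 36%
Reserves = 27,770/2,120 = 13.1 months ≥ 6
Credit score 761 ≥ 640 (meets)
Employment 51 ≥ 18 months
Fails on DTI.

Denied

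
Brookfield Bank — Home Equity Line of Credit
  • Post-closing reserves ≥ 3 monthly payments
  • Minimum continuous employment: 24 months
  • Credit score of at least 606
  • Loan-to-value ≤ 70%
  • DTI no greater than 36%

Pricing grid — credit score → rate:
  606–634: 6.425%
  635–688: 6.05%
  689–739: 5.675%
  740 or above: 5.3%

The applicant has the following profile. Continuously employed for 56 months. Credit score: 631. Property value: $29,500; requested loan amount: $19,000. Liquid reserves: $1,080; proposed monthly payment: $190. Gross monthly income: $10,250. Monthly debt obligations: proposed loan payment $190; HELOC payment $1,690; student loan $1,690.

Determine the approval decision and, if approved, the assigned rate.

Credit score 631 ≥ 606 (meets minimum)
LTV = 19,000/29,500 = 64.4% ≤ 70%
Total monthly debts = (190 + 1,690 + 1,690) = 3,570. DTI: 3,570 ÷ 10,250 = 34.8%, within the 36% cap
Employment 56 ≥ 24 months
Reserves: 1,080 ÷ 190 = 5.7 months (meets 3-month minimum)
All requirements met. Score 631 falls in the 606–634 tier → 6.425%.

Approved at 6.425%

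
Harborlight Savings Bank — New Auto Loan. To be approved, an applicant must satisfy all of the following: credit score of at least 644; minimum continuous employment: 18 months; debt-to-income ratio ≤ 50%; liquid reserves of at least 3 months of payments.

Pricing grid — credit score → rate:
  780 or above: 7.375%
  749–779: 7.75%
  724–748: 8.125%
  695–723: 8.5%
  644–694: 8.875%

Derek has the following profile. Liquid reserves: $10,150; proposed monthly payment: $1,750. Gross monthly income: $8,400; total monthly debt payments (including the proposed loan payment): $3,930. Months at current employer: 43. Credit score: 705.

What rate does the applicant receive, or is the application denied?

Credit score 705 ≥ 644 (meets minimum)
Liquid reserves cover 10,150/1,750 = 5.8 months — ≥ 3 required
Employment 43 ≥ 18 months
DTI: 3,930 ÷ 8,400 = 46.8%, within the 50% cap
All requirements met. Score 705 falls in the 695–723 tier → 8.5%.

Approved at 8.5%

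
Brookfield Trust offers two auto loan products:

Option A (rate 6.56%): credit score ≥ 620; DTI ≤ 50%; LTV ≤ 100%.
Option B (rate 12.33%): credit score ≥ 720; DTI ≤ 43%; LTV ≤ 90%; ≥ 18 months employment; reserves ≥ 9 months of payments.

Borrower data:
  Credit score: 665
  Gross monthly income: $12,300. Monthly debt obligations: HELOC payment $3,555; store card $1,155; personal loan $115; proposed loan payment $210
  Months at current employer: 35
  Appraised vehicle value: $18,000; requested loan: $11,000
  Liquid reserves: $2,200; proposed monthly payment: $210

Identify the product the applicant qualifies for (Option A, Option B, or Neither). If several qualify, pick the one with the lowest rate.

Option A

Total debts = (3,555 + 1,155 + 115 + 210) = 5,035; DTI = 5,035/12,300 = 40.9%.
LTV = 11,000/18,000 = 61.1%.
Reserves = 2,200/210 = 10.5 months.
Option A: score 665 ≥ 620; DTI 40.9% ≤ 50%; LTV 61.1% ≤ 100% → qualifies.
Option B: score 665 < 720; DTI 40.9% ≤ 43%; LTV 61.1% ≤ 90%; employment 35 ≥ 18 mo; reserves 10.5 ≥ 9 mo → does not qualify.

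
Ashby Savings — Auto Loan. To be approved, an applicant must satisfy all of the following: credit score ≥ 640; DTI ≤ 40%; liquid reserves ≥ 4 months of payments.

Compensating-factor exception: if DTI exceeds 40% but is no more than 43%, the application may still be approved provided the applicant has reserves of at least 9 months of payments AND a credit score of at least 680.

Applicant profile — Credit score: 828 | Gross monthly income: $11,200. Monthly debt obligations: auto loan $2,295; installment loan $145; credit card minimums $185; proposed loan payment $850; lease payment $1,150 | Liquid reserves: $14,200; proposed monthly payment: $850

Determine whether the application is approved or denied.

Credit score 828 ≥ 640 (meets base)
Total debts = (2,295 + 145 + 185 + 850 + 1,150) = 4,625. DTI = 4,625/11,200 = 41.3% > 40% — standard DTI limit exceeded.
Liquid reserves cover 14,200/850 = 16.7 months — ≥ 4 required
DTI 41.3% is within the 40%–43% exception band; checking compensating factors.
Override check — reserves: 16.7 mo (ok); score: 828 (ok).
Both override conditions satisfied; DTI exception granted.

Approved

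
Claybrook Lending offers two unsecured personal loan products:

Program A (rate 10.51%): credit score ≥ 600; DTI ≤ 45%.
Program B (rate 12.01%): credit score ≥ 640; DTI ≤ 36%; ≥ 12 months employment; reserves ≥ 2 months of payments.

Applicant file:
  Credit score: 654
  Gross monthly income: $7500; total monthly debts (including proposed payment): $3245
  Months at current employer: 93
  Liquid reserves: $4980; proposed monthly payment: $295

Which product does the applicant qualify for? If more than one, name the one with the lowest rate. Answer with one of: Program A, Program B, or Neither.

DTI = 3,245/7,500 = 43.3%.
Reserves = 4,980/295 = 16.9 months.
Program A: score 654 ≥ 600; DTI 43.3% ≤ 45% → qualifies.
Program B: score 654 ≥ 640; DTI 43.3% > 36%; employment 93 ≥ 12 mo; reserves 16.9 ≥ 2 mo → does not qualify.

Program A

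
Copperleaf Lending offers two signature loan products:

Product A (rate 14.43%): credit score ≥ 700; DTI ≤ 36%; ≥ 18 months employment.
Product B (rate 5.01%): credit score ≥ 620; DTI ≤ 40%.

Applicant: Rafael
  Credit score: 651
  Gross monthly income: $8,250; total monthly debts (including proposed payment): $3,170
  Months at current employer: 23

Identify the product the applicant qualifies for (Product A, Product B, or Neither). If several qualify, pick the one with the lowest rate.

DTI = 3,170/8,250 = 38.4%.
Product A: score 651 < 700; DTI 38.4% > 36%; employment 23 ≥ 18 mo → does not qualify.
Product B: score 651 ≥ 620; DTI 38.4% ≤ 40% → qualifies.

Product B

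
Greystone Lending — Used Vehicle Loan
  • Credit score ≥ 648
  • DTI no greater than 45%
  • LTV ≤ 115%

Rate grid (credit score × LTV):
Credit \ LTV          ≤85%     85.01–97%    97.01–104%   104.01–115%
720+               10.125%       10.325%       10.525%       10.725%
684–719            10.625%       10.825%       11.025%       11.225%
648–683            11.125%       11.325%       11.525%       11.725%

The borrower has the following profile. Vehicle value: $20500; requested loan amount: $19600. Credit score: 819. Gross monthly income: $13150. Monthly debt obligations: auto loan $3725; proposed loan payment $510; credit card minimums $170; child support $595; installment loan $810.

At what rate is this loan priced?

10.325%

Credit score 819 ≥ 648; Total monthly debts = (3,725 + 510 + 170 + 595 + 810) = 5,810. Debt-to-income = 5,810/13,150 = 44.2% — meets 45% limit
LTV: 19,600 ÷ 20,500 = 95.6%, within 115% cap
Score 819 is in the 720+ band; LTV 95.6% is in the 85.01–97% band → 10.325%.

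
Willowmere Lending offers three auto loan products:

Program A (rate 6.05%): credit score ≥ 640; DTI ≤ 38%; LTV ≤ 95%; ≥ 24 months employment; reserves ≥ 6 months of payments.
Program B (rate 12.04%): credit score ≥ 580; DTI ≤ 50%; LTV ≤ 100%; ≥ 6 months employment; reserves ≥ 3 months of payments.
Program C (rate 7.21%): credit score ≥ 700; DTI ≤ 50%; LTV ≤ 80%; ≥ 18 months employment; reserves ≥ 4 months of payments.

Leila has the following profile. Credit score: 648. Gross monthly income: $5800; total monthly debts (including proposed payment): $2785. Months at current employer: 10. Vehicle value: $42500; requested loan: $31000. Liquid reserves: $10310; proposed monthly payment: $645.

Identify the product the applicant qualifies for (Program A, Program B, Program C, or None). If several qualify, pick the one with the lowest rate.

Program B

DTI = 2,785/5,800 = 48%.
LTV = 31,000/42,500 = 72.9%.
Reserves = 10,310/645 = 16.0 months.
Program A: score 648 ≥ 640; DTI 48% > 38%; LTV 72.9% ≤ 95%; employment 10 < 24 mo; reserves 16.0 ≥ 6 mo → does not qualify.
Program B: score 648 ≥ 580; DTI 48% ≤ 50%; LTV 72.9% ≤ 100%; employment 10 ≥ 6 mo; reserves 16.0 ≥ 3 mo → qualifies.
Program C: score 648 < 700; DTI 48% ≤ 50%; LTV 72.9% ≤ 80%; employment 10 < 18 mo; reserves 16.0 ≥ 4 mo → does not qualify.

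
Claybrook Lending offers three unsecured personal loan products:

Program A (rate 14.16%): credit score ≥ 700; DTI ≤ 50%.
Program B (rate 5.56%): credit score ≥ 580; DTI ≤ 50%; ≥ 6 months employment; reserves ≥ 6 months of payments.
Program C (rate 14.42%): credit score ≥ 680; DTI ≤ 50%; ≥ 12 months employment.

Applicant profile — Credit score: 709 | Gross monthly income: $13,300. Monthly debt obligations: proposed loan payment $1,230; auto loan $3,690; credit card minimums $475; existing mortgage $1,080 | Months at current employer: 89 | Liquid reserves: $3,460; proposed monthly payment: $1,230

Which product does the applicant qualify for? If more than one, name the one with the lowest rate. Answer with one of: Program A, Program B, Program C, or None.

Total debts = (1,230 + 3,690 + 475 + 1,080) = 6,475; DTI = 6,475/13,300 = 48.7%.
Reserves = 3,460/1,230 = 2.8 months.
Program A: score 709 ≥ 700; DTI 48.7% ≤ 50% → qualifies.
Program B: score 709 ≥ 580; DTI 48.7% ≤ 50%; employment 89 ≥ 6 mo; reserves 2.8 < 6 mo → does not qualify.
Program C: score 709 ≥ 680; DTI 48.7% ≤ 50%; employment 89 ≥ 12 mo → qualifies.
Qualifying: Program A, Program C. Lowest rate is 14.16% → Program A.

Program A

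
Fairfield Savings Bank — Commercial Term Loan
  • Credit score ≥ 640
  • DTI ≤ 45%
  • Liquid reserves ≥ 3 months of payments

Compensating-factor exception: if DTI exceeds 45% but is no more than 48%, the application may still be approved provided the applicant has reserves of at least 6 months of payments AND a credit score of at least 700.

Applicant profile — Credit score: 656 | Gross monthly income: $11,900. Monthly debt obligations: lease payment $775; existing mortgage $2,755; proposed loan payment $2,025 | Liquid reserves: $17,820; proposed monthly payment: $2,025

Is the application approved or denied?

Denied

Credit score 656 ≥ 640 (meets base)
Total debts = (775 + 2,755 + 2,025) = 5,555. DTI: 5,555 ÷ 11,900 = 46.7%, over the 45% base limit.
Reserves = 17,820/2,025 = 8.8 months ≥ 3
46.7% falls in the override range (45%–48%), so the compensating-factor test applies.
Reserves 8.8 ≥ 6 months; credit score 656 < 700.
Compensating-factor requirement not fully met.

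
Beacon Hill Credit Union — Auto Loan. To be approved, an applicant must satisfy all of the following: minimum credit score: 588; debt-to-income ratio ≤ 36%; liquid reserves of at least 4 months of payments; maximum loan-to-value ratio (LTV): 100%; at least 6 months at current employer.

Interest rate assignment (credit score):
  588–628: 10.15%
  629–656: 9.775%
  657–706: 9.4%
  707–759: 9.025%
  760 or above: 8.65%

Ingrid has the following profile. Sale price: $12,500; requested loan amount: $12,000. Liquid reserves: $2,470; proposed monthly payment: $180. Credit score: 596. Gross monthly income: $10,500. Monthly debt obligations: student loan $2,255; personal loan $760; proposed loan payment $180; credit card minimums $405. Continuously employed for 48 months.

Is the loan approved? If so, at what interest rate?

Credit score 596 ≥ 588 (meets minimum)
Liquid reserves cover 2,470/180 = 13.7 months — ≥ 4 required
LTV = 12,000/12,500 = 96% ≤ 100%
Employment 48 ≥ 6 months
Total monthly debts = (2,255 + 760 + 180 + 405) = 3,600. Debt-to-income = 3,600/10,500 = 34.3% — meets 36% limit
All requirements met. Score 596 falls in the 588–628 tier → 10.15%.

Approved at 10.15%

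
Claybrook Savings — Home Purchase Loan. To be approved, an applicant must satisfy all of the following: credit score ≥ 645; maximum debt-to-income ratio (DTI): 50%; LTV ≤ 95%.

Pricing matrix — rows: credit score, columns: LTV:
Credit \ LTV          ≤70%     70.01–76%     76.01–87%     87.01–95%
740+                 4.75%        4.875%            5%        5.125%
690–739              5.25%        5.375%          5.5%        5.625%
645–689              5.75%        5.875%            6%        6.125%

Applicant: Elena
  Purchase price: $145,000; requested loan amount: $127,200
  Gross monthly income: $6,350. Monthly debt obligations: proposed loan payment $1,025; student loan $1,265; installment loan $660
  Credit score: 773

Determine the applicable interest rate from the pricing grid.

Credit score 773 ≥ 645; Total monthly debts = (1,025 + 1,265 + 660) = 2,950. DTI = 2,950/6,350 = 46.5% ≤ 50%
LTV = 127,200/145,000 = 87.7% ≤ 95%
Credit 773 → row 740+; LTV 87.7% → column 87.01–95%. Grid cell → 5.125%.

5.125%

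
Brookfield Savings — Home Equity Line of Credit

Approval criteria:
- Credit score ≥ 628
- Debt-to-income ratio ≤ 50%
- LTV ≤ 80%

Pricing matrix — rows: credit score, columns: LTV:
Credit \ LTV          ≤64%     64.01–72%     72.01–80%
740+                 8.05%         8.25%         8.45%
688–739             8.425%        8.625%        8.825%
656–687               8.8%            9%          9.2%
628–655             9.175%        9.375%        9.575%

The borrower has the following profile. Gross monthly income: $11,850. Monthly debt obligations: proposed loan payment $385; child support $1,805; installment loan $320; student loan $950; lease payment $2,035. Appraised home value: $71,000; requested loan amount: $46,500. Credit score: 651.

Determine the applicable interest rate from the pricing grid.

Credit score 651 ≥ 628; Total monthly debts = (385 + 1,805 + 320 + 950 + 2,035) = 5,495. Debt-to-income = 5,495/11,850 = 46.4% — meets 50% limit
Loan-to-value = 46,500/71,000 = 65.5% — pass (80% max)
Credit 651 → row 628–655; LTV 65.5% → column 64.01–72%. Grid cell → 9.375%.

9.375%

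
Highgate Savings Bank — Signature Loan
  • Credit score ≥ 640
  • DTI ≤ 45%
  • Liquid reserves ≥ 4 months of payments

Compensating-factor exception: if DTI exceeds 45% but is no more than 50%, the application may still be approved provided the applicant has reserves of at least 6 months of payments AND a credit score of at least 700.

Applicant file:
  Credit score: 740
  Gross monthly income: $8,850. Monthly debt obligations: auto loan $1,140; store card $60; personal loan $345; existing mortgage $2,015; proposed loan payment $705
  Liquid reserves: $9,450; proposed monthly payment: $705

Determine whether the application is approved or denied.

Approved

Credit score 740 ≥ 640 (meets base)
Total debts = (1,140 + 60 + 345 + 2,015 + 705) = 4,265. DTI = 4,265/8,850 = 48.2% > 45% — standard DTI limit exceeded.
Reserves = 9,450/705 = 13.4 months ≥ 4
48.2% falls in the override range (45%–50%), so the compensating-factor test applies.
Override check — reserves: 13.4 mo (ok); score: 740 (ok).
Both override conditions satisfied; DTI exception granted.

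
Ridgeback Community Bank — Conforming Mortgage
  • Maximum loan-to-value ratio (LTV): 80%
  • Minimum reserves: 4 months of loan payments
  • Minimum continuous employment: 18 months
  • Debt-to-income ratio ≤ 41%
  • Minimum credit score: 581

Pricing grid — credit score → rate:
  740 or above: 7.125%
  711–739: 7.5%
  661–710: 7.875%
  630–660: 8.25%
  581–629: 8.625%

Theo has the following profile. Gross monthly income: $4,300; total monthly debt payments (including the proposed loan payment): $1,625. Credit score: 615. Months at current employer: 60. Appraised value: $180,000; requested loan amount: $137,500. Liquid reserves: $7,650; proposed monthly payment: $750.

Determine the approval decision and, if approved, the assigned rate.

Approved at 8.625%

Credit score 615 ≥ 581 (meets minimum)
DTI = 1,625/4,300 = 37.8% ≤ 41%
LTV: 137,500 ÷ 180,000 = 76.4%, within 80% cap
Reserves: 7,650 ÷ 750 = 10.2 months (meets 4-month minimum)
Employment 60 ≥ 18 months
All requirements met. Score 615 falls in the 581–629 tier → 8.625%.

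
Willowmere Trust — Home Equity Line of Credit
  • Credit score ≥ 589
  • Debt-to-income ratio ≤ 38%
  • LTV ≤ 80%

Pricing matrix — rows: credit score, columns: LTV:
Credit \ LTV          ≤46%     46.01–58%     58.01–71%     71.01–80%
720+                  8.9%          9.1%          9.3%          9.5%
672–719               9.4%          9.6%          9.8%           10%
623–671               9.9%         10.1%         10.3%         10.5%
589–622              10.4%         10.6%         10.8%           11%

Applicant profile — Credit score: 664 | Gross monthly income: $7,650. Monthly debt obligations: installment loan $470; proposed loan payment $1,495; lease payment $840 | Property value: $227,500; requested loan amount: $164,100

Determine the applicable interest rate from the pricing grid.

Credit score 664 ≥ 589; Total monthly debts = (470 + 1,495 + 840) = 2,805. DTI: 2,805 ÷ 7,650 = 36.7%, within the 38% cap
LTV = 164,100/227,500 = 72.1% ≤ 80%
Row: 664 falls in 623–671. Column: 72.1% falls in 71.01–80%. Rate = 10.5%.

10.5%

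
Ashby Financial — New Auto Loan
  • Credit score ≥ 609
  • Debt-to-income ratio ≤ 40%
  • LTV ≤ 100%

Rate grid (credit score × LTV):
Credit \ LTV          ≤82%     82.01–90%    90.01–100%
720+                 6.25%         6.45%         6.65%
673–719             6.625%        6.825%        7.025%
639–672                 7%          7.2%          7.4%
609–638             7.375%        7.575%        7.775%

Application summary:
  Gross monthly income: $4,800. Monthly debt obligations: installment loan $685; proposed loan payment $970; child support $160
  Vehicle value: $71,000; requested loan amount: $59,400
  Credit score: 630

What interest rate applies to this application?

7.575%

Credit score 630 ≥ 609; Total monthly debts = (685 + 970 + 160) = 1,815. Debt-to-income = 1,815/4,800 = 37.8% — meets 40% limit
LTV: 59,400 ÷ 71,000 = 83.7%, within 100% cap
Credit 630 → row 609–638; LTV 83.7% → column 82.01–90%. Grid cell → 7.575%.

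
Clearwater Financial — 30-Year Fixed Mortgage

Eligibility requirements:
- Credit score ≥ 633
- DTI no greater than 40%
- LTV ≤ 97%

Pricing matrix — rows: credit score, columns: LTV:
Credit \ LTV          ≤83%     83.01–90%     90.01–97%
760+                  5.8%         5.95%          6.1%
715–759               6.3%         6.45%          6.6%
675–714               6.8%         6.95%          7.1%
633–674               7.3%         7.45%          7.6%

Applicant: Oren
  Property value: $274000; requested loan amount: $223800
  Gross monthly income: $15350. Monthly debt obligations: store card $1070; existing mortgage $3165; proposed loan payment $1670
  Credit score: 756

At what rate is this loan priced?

Credit score 756 ≥ 633; Total monthly debts = (1,070 + 3,165 + 1,670) = 5,905. DTI: 5,905 ÷ 15,350 = 38.5%, within the 40% cap
LTV = 223,800/274,000 = 81.7% ≤ 97%
Row: 756 falls in 715–759. Column: 81.7% falls in ≤83%. Rate = 6.3%.

6.3%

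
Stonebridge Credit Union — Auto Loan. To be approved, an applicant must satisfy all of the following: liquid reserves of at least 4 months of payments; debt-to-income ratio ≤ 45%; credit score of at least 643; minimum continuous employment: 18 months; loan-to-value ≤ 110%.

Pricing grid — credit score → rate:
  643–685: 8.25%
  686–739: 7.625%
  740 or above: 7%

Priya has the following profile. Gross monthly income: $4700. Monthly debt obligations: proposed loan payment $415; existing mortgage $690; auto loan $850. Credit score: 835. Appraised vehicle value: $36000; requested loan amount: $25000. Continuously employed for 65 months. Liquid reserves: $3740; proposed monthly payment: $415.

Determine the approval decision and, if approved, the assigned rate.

Approved at 7%

Credit score 835 ≥ 643 (meets minimum)
Reserves: 3,740 ÷ 415 = 9.0 months (meets 4-month minimum)
Total monthly debts = (415 + 690 + 850) = 1,955. Debt-to-income = 1,955/4,700 = 41.6% — meets 45% limit
Loan-to-value = 25,000/36,000 = 69.4% — pass (110% max)
Employment 65 ≥ 18 months
All requirements met. Score 835 falls in the 740 or above tier → 7%.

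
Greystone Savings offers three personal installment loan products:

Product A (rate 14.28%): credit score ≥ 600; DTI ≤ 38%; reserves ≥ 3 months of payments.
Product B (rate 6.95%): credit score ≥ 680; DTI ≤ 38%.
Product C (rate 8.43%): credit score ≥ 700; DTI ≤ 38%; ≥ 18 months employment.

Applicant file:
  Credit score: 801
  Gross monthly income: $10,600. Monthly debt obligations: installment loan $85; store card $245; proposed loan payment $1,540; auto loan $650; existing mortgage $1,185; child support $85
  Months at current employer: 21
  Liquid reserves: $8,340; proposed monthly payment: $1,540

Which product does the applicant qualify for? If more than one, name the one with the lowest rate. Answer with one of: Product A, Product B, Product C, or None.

Total debts = (85 + 245 + 1,540 + 650 + 1,185 + 85) = 3,790; DTI = 3,790/10,600 = 35.8%.
Reserves = 8,340/1,540 = 5.4 months.
Product A: score 801 ≥ 600; DTI 35.8% ≤ 38%; reserves 5.4 ≥ 3 mo → qualifies.
Product B: score 801 ≥ 680; DTI 35.8% ≤ 38% → qualifies.
Product C: score 801 ≥ 700; DTI 35.8% ≤ 38%; employment 21 ≥ 18 mo → qualifies.
Qualifying: Product A, Product B, Product C. Lowest rate is 6.95% → Product B.

Product B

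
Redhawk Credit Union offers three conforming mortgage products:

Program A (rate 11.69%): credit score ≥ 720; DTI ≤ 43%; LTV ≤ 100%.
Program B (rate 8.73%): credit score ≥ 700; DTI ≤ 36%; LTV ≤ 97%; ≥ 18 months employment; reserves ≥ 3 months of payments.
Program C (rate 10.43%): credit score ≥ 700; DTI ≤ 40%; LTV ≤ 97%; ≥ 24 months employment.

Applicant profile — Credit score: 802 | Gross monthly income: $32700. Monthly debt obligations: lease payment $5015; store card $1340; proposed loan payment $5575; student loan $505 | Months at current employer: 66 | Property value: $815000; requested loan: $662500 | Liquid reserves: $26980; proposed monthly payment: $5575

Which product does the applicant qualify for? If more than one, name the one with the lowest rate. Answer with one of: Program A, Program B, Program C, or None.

Program C

Total debts = (5,015 + 1,340 + 5,575 + 505) = 12,435; DTI = 12,435/32,700 = 38%.
LTV = 662,500/815,000 = 81.3%.
Reserves = 26,980/5,575 = 4.8 months.
Program A: score 802 ≥ 720; DTI 38% ≤ 43%; LTV 81.3% ≤ 100% → qualifies.
Program B: score 802 ≥ 700; DTI 38% > 36%; LTV 81.3% ≤ 97%; employment 66 ≥ 18 mo; reserves 4.8 ≥ 3 mo → does not qualify.
Program C: score 802 ≥ 700; DTI 38% ≤ 40%; LTV 81.3% ≤ 97%; employment 66 ≥ 24 mo → qualifies.
Qualifying: Program A, Program C. Lowest rate is 10.43% → Program C.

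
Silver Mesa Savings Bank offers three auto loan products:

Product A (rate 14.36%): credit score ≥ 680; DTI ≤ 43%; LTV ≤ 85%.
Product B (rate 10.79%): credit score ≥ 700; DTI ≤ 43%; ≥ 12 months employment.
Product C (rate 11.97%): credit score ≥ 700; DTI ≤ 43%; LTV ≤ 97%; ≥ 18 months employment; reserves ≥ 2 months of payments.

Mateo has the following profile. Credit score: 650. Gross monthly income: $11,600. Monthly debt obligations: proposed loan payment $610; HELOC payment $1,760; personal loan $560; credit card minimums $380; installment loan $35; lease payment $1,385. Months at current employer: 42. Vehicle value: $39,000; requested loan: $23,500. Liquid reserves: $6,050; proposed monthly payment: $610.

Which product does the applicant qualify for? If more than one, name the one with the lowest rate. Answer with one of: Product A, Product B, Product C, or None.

None

Total debts = (610 + 1,760 + 560 + 380 + 35 + 1,385) = 4,730; DTI = 4,730/11,600 = 40.8%.
LTV = 23,500/39,000 = 60.3%.
Reserves = 6,050/610 = 9.9 months.
Product A: score 650 < 680; DTI 40.8% ≤ 43%; LTV 60.3% ≤ 85% → does not qualify.
Product B: score 650 < 700; DTI 40.8% ≤ 43%; employment 42 ≥ 12 mo → does not qualify.
Product C: score 650 < 700; DTI 40.8% ≤ 43%; LTV 60.3% ≤ 97%; employment 42 ≥ 18 mo; reserves 9.9 ≥ 2 mo → does not qualify.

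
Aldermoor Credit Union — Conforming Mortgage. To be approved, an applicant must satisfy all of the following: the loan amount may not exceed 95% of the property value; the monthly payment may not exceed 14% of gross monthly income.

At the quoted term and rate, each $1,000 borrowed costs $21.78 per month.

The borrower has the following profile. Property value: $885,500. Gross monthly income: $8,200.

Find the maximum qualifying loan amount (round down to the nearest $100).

Payment cap: 14% × $8,200 = $1,148/month.
At $21.78 per $1,000, that supports 1,148/21.78 × 1,000 ≈ $52,708 → $52,700.
LTV cap: 95% × $885,500 = $841,225 → $841,200.
Binding constraint: payment-to-income.

$52,700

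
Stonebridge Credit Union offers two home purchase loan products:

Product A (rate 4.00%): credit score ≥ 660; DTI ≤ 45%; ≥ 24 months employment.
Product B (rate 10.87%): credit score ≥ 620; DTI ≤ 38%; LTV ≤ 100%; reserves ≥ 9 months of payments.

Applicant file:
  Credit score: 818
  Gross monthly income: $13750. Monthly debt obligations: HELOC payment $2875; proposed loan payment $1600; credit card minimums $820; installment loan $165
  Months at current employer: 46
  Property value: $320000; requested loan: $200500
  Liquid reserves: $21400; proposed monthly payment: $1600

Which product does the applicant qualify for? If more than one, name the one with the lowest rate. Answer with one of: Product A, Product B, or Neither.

Product A

Total debts = (2,875 + 1,600 + 820 + 165) = 5,460; DTI = 5,460/13,750 = 39.7%.
LTV = 200,500/320,000 = 62.7%.
Reserves = 21,400/1,600 = 13.4 months.
Product A: score 818 ≥ 660; DTI 39.7% ≤ 45%; employment 46 ≥ 24 mo → qualifies.
Product B: score 818 ≥ 620; DTI 39.7% > 38%; LTV 62.7% ≤ 100%; reserves 13.4 ≥ 9 mo → does not qualify.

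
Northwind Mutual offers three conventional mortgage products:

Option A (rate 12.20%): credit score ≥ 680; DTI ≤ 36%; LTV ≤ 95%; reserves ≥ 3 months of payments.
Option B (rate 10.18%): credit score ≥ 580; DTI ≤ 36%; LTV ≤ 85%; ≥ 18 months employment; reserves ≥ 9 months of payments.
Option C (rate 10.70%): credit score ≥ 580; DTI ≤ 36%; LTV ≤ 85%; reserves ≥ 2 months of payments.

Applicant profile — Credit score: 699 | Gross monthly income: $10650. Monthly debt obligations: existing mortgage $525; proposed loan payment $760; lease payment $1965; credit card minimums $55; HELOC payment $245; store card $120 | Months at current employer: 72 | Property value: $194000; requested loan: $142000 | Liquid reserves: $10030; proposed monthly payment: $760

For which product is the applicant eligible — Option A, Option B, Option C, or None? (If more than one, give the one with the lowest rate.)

Total debts = (525 + 760 + 1,965 + 55 + 245 + 120) = 3,670; DTI = 3,670/10,650 = 34.5%.
LTV = 142,000/194,000 = 73.2%.
Reserves = 10,030/760 = 13.2 months.
Option A: score 699 ≥ 680; DTI 34.5% ≤ 36%; LTV 73.2% ≤ 95%; reserves 13.2 ≥ 3 mo → qualifies.
Option B: score 699 ≥ 580; DTI 34.5% ≤ 36%; LTV 73.2% ≤ 85%; employment 72 ≥ 18 mo; reserves 13.2 ≥ 9 mo → qualifies.
Option C: score 699 ≥ 580; DTI 34.5% ≤ 36%; LTV 73.2% ≤ 85%; reserves 13.2 ≥ 2 mo → qualifies.
Qualifying: Option A, Option B, Option C. Lowest rate is 10.18% → Option B.

Option B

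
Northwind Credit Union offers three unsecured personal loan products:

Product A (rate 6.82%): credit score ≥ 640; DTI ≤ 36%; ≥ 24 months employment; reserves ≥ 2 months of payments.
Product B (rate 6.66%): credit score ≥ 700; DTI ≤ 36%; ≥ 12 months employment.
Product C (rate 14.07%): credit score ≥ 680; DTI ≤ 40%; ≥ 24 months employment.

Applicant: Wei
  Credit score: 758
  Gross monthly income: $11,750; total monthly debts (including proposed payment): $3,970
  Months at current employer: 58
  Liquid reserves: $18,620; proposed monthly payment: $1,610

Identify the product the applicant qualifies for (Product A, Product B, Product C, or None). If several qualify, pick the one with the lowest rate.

DTI = 3,970/11,750 = 33.8%.
Reserves = 18,620/1,610 = 11.6 months.
Product A: score 758 ≥ 640; DTI 33.8% ≤ 36%; employment 58 ≥ 24 mo; reserves 11.6 ≥ 2 mo → qualifies.
Product B: score 758 ≥ 700; DTI 33.8% ≤ 36%; employment 58 ≥ 12 mo → qualifies.
Product C: score 758 ≥ 680; DTI 33.8% ≤ 40%; employment 58 ≥ 24 mo → qualifies.
Qualifying: Product A, Product B, Product C. Lowest rate is 6.66% → Product B.

Product B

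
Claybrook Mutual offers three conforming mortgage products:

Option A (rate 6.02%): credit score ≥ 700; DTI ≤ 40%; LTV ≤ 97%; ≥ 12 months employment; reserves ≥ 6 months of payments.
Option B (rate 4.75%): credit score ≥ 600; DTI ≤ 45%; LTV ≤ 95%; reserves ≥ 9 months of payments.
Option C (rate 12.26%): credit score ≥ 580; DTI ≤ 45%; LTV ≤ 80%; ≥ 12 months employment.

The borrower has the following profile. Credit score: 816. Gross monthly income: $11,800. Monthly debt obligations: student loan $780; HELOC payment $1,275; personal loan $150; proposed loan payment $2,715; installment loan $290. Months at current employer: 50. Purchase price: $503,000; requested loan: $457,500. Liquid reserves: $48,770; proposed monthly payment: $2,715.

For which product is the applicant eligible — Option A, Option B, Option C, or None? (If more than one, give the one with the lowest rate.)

Total debts = (780 + 1,275 + 150 + 2,715 + 290) = 5,210; DTI = 5,210/11,800 = 44.2%.
LTV = 457,500/503,000 = 91%.
Reserves = 48,770/2,715 = 18.0 months.
Option A: score 816 ≥ 700; DTI 44.2% > 40%; LTV 91% ≤ 97%; employment 50 ≥ 12 mo; reserves 18.0 ≥ 6 mo → does not qualify.
Option B: score 816 ≥ 600; DTI 44.2% ≤ 45%; LTV 91% ≤ 95%; reserves 18.0 ≥ 9 mo → qualifies.
Option C: score 816 ≥ 580; DTI 44.2% ≤ 45%; LTV 91% > 80%; employment 50 ≥ 12 mo → does not qualify.

Option B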